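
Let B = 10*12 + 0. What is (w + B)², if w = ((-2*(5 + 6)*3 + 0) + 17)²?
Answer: 6355441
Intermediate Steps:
w = 2401 (w = ((-2*11*3 + 0) + 17)² = ((-22*3 + 0) + 17)² = ((-66 + 0) + 17)² = (-66 + 17)² = (-49)² = 2401)
B = 120 (B = 120 + 0 = 120)
(w + B)² = (2401 + 120)² = 2521² = 6355441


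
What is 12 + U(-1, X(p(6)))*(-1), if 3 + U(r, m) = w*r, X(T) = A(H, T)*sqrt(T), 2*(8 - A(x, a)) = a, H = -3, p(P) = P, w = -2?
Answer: 13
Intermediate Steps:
A(x, a) = 8 - a/2
X(T) = sqrt(T)*(8 - T/2) (X(T) = (8 - T/2)*sqrt(T) = sqrt(T)*(8 - T/2))
U(r, m) = -3 - 2*r
12 + U(-1, X(p(6)))*(-1) = 12 + (-3 - 2*(-1))*(-1) = 12 + (-3 + 2)*(-1) = 12 - 1*(-1) = 12 + 1 = 13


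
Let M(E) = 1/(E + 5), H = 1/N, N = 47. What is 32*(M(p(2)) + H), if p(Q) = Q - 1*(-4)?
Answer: 1856/517 ≈ 3.5899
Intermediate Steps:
p(Q) = 4 + Q (p(Q) = Q + 4 = 4 + Q)
H = 1/47 ≈ 0.021277
M(E) = 1/(5 + E)
32*(M(p(2)) + H) = 32*(1/(5 + (4 + 2)) + 1/47) = 32*(1/(5 + 6) + 1/47) = 32*(1/11 + 1/47) = 32*(58/517) = 1856/517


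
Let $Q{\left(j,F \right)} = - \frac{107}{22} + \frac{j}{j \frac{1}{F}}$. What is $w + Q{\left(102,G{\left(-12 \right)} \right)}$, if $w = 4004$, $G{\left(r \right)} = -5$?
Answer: $\frac{87871}{22} \approx 3994.1$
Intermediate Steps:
$Q{\left(j,F \right)} = - \frac{107}{22} + F$ ($Q{\left(j,F \right)} = \left(-107\right) \frac{1}{22} + j \frac{F}{j} = - \frac{107}{22} + F$)
$w + Q{\left(102,G{\left(-12 \right)} \right)} = 4004 - \frac{217}{22} = \frac{87871}{22}$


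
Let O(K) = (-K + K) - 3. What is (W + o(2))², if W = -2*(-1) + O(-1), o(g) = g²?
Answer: 9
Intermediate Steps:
O(K) = -3 (O(K) = 0 - 3 = -3)
W = -1 (W = -2*(-1) - 3 = 2 - 3 = -1)
(W + o(2))² = (-1 + 2²)² = (-1 + 4)² = 3² = 9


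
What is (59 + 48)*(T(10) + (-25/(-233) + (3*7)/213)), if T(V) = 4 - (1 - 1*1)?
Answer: 7444846/16543 ≈ 450.03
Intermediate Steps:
T(V) = 4 (T(V) = 4 - (1 - 1) = 4 - 1*0 = 4 + 0 = 4)
(59 + 48)*(T(10) + (-25/(-233) + (3*7)/213)) = (59 + 48)*(4 + (-25/(-233) + (3*7)/213)) = 107*(4 + (-25*(-1/233) + 21*(1/213))) = 107*(4 + (25/233 + 7/71)) = 107*(4 + 3406/16543) = 107*(69578/16543) = 7444846/16543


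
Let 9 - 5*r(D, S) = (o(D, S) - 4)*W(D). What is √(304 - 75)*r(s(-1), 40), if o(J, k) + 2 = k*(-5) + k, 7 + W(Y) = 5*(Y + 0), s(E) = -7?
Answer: -6963*√229/5 ≈ -21074.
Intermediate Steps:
W(Y) = -7 + 5*Y (W(Y) = -7 + 5*(Y + 0) = -7 + 5*Y)
o(J, k) = -2 - 4*k (o(J, k) = -2 + (k*(-5) + k) = -2 + (-5*k + k) = -2 - 4*k)
r(D, S) = 9/5 - (-7 + 5*D)*(-6 - 4*S)/5 (r(D, S) = 9/5 - ((-2 - 4*S) - 4)*(-7 + 5*D)/5 = 9/5 - (-6 - 4*S)*(-7 + 5*D)/5 = 9/5 - (-7 + 5*D)*(-6 - 4*S)/5)
√(304 - 75)*r(s(-1), 40) = √(304 - 75)*(-33/5 + 6*(-7) - 28/5*40 + 4*(-7)*40) = √229*(-33/5 - 42 - 224 - 1120) = √229*(-6963/5) = -6963*√229/5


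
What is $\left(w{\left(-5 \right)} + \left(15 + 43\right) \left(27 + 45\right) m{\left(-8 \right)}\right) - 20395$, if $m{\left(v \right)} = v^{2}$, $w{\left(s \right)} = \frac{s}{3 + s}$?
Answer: $\frac{493743}{2} \approx 2.4687 \cdot 10^{5}$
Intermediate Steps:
$\left(w{\left(-5 \right)} + \left(15 + 43\right) \left(27 + 45\right) m{\left(-8 \right)}\right) - 20395 = \left(- \frac{5}{3 - 5} + \left(15 + 43\right) \left(27 + 45\right) \left(-8\right)^{2}\right) - 20395 = \left(- \frac{5}{-2} + 58 \cdot 72 \cdot 64\right) - 20395 = \left(\left(-5\right) \left(- \frac{1}{2}\right) + 4176 \cdot 64\right) - 20395 = \left(\frac{5}{2} + 267264\right) - 20395 = \frac{534533}{2} - 20395 = \frac{493743}{2}$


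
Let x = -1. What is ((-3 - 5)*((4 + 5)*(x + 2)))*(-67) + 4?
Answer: 4828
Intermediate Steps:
((-3 - 5)*((4 + 5)*(x + 2)))*(-67) + 4 = ((-3 - 5)*((4 + 5)*(-1 + 2)))*(-67) + 4 = -72*(-67) + 4 = 4824 + 4 = 4828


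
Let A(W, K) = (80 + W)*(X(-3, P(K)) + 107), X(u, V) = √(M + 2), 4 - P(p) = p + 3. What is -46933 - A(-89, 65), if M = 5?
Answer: -45970 + 9*√7 ≈ -45946.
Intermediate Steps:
P(p) = 1 - p (P(p) = 4 - (p + 3) = 4 - (3 + p) = 4 + (-3 - p) = 1 - p)
X(u, V) = √7 (X(u, V) = √(5 + 2) = √7)
A(W, K) = (80 + W)*(107 + √7) (A(W, K) = (80 + W)*(√7 + 107) = (80 + W)*(107 + √7))
-46933 - A(-89, 65) = -46933 - (8560 + 80*√7 + 107*(-89) - 89*√7) = -46933 - (8560 + 80*√7 - 9523 - 89*√7) = -46933 - (-963 - 9*√7) = -46933 + (963 + 9*√7) = -45970 + 9*√7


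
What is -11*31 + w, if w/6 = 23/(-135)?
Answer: -15391/45 ≈ -342.02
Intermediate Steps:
w = -46/45 (w = 6*(23/(-135)) = 6*(23*(-1/135)) = 6*(-23/135) = -46/45 ≈ -1.0222)
-11*31 + w = -11*31 - 46/45 = -341 - 46/45 = -15391/45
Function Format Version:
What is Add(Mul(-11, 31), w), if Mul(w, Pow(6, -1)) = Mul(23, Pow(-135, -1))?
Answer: Rational(-15391, 45) ≈ -342.02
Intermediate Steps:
w = Rational(-46, 45) (w = Mul(6, Mul(23, Pow(-135, -1))) = Mul(6, Mul(23, Rational(-1, 135))) = Mul(6, Rational(-23, 135)) = Rational(-46, 45) ≈ -1.0222)
Add(Mul(-11, 31), w) = Add(Mul(-11, 31), Rational(-46, 45)) = Add(-341, Rational(-46, 45)) = Rational(-15391, 45)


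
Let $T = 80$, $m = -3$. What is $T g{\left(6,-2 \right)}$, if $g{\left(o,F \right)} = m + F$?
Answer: $-400$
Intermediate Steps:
$g{\left(o,F \right)} = -3 + F$
$T g{\left(6,-2 \right)} = 80 \left(-3 - 2\right) = 80 \left(-5\right) = -400$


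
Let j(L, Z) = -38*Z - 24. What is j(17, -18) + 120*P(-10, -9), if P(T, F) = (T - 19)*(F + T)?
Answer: 66780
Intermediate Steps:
P(T, F) = (-19 + T)*(F + T)
j(L, Z) = -24 - 38*Z
j(17, -18) + 120*P(-10, -9) = (-24 - 38*(-18)) + 120*((-10)**2 - 19*(-9) - 19*(-10) - 9*(-10)) = (-24 + 684) + 120*(100 + 171 + 190 + 90) = 660 + 120*551 = 660 + 66120 = 66780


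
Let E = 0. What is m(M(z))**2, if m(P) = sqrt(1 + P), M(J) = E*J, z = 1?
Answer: 1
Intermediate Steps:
M(J) = 0 (M(J) = 0*J = 0)
m(M(z))**2 = (sqrt(1 + 0))**2 = (sqrt(1))**2 = 1**2 = 1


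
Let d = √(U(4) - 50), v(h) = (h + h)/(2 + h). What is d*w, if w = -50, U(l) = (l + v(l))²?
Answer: -50*I*√194/3 ≈ -232.14*I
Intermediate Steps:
v(h) = 2*h/(2 + h) (v(h) = (2*h)/(2 + h) = 2*h/(2 + h))
U(l) = (l + 2*l/(2 + l))²
d = I*√194/3 (d = √(4²*(4 + 4)²/(2 + 4)² - 50) = √(16*8²/6² - 50) = √(16*(1/36)*64 - 50) = √(256/9 - 50) = √(-194/9) = I*√194/3 ≈ 4.6428*I)
d*w = (I*√194/3)*(-50) = -50*I*√194/3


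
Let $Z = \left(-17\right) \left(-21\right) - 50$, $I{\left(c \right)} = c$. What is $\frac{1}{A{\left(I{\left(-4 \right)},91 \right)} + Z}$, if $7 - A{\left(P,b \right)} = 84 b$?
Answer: $- \frac{1}{7330} \approx -0.00013643$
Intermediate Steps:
$A{\left(P,b \right)} = 7 - 84 b$
$Z = 307$ ($Z = 357 - 50 = 307$)
$\frac{1}{A{\left(I{\left(-4 \right)},91 \right)} + Z} = \frac{1}{\left(7 - 7644\right) + 307} = \frac{1}{-7637 + 307} = \frac{1}{-7330} = - \frac{1}{7330}$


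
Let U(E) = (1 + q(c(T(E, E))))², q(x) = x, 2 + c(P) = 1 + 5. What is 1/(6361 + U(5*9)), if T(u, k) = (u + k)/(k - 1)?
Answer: 1/6386 ≈ 0.00015659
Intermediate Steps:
T(u, k) = (k + u)/(-1 + k)
c(P) = 4 (c(P) = -2 + (1 + 5) = -2 + 6 = 4)
U(E) = 25 (U(E) = (1 + 4)² = 5² = 25)
1/(6361 + U(5*9)) = 1/(6361 + 25) = 1/6386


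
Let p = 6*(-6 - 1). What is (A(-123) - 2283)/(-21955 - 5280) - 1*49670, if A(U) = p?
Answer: -270552025/5447 ≈ -49670.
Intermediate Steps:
p = -42 (p = 6*(-7) = -42)
A(U) = -42
(A(-123) - 2283)/(-21955 - 5280) - 1*49670 = (-42 - 2283)/(-21955 - 5280) - 1*49670 = -2325/(-27235) - 49670 = -2325*(-1/27235) - 49670 = 465/5447 - 49670 = -270552025/5447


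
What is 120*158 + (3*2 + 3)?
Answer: 18969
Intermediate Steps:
120*158 + (3*2 + 3) = 18960 + (6 + 3) = 18960 + 9 = 18969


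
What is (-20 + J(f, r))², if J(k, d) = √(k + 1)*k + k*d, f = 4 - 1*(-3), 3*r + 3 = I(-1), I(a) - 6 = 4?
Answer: 3649/9 - 308*√2/3 ≈ 260.25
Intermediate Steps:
I(a) = 10 (I(a) = 6 + 4 = 10)
r = 7/3 (r = -1 + (⅓)*10 = -1 + 10/3 = 7/3 ≈ 2.3333)
f = 7 (f = 4 + 3 = 7)
J(k, d) = d*k + k*√(1 + k) (J(k, d) = √(1 + k)*k + d*k = k*√(1 + k) + d*k = d*k + k*√(1 + k))
(-20 + J(f, r))² = (-20 + 7*(7/3 + √(1 + 7)))² = (-20 + 7*(7/3 + √8))² = (-20 + 7*(7/3 + 2*√2))² = (-20 + (49/3 + 14*√2))² = (-11/3 + 14*√2)²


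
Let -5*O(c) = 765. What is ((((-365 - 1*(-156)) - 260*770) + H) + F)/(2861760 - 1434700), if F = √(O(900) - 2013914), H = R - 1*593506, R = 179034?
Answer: -614881/1427060 + I*√2014067/1427060 ≈ -0.43087 + 0.00099448*I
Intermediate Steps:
O(c) = -153 (O(c) = -⅕*765 = -153)
H = -414472 (H = 179034 - 1*593506 = 179034 - 593506 = -414472)
F = I*√2014067 (F = √(-153 - 2013914) = √(-2014067) = I*√2014067 ≈ 1419.2*I)
((((-365 - 1*(-156)) - 260*770) + H) + F)/(2861760 - 1434700) = ((((-365 - 1*(-156)) - 260*770) - 414472) + I*√2014067)/(2861760 - 1434700) = ((((-365 + 156) - 200200) - 414472) + I*√2014067)/1427060 = (((-209 - 200200) - 414472) + I*√2014067)*(1/1427060) = ((-200409 - 414472) + I*√2014067)*(1/1427060) = (-614881 + I*√2014067)*(1/1427060) = -614881/1427060 + I*√2014067/1427060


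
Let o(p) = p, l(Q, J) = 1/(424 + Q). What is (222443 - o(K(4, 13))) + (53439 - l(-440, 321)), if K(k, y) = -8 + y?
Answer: 4414033/16 ≈ 2.7588e+5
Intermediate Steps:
(222443 - o(K(4, 13))) + (53439 - l(-440, 321)) = (222443 - (-8 + 13)) + (53439 - 1/(424 - 440)) = (222443 - 1*5) + (53439 - 1/(-16)) = (222443 - 5) + (53439 - 1*(-1/16)) = 222438 + (53439 + 1/16) = 222438 + 855025/16 = 4414033/16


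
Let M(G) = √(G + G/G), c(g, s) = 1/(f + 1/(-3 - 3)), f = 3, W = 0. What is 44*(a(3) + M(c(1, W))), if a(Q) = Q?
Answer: 132 + 44*√391/17 ≈ 183.18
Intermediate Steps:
c(g, s) = 6/17 (c(g, s) = 1/(3 + 1/(-3 - 3)) = 1/(3 + 1/(-6)) = 1/(3 - ⅙) = 1/(17/6) = 6/17)
M(G) = √(1 + G) (M(G) = √(G + 1) = √(1 + G))
44*(a(3) + M(c(1, W))) = 44*(3 + √(1 + 6/17)) = 44*(3 + √(23/17)) = 44*(3 + √391/17) = 132 + 44*√391/17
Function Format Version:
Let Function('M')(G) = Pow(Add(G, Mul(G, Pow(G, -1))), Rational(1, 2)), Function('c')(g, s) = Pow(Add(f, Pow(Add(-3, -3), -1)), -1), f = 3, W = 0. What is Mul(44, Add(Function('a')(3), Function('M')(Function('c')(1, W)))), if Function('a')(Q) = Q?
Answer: Add(132, Mul(Rational(44, 17), Pow(391, Rational(1, 2)))) ≈ 183.18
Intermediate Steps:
Function('c')(g, s) = Rational(6, 17) (Function('c')(g, s) = Pow(Add(3, Pow(Add(-3, -3), -1)), -1) = Pow(Add(3, Pow(-6, -1)), -1) = Pow(Add(3, Rational(-1, 6)), -1) = Pow(Rational(17, 6), -1) = Rational(6, 17))
Function('M')(G) = Pow(Add(1, G), Rational(1, 2)) (Function('M')(G) = Pow(Add(G, 1), Rational(1, 2)) = Pow(Add(1, G), Rational(1, 2)))
Mul(44, Add(Function('a')(3), Function('M')(Function('c')(1, W)))) = Mul(44, Add(3, Pow(Add(1, Rational(6, 17)), Rational(1, 2)))) = Mul(44, Add(3, Pow(Rational(23, 17), Rational(1, 2)))) = Mul(44, Add(3, Mul(Rational(1, 17), Pow(391, Rational(1, 2))))) = Add(132, Mul(Rational(44, 17), Pow(391, Rational(1, 2))))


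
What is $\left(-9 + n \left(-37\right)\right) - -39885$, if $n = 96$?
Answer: $36324$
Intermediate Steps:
$\left(-9 + n \left(-37\right)\right) - -39885 = \left(-9 + 96 \left(-37\right)\right) - -39885 = \left(-9 - 3552\right) + 39885 = -3561 + 39885 = 36324$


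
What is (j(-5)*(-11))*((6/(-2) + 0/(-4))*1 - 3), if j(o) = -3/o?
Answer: 198/5 ≈ 39.600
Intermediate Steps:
(j(-5)*(-11))*((6/(-2) + 0/(-4))*1 - 3) = (-3/(-5)*(-11))*((6/(-2) + 0/(-4))*1 - 3) = (-3*(-⅕)*(-11))*((6*(-½) + 0*(-¼))*1 - 3) = ((⅗)*(-11))*((-3 + 0)*1 - 3) = -33*(-3*1 - 3)/5 = -33*(-3 - 3)/5 = -33/5*(-6) = 198/5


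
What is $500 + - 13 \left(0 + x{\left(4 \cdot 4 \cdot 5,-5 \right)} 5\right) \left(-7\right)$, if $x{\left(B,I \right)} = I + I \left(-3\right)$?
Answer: $5050$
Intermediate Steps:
$x{\left(B,I \right)} = - 2 I$ ($x{\left(B,I \right)} = I - 3 I = - 2 I$)
$500 + - 13 \left(0 + x{\left(4 \cdot 4 \cdot 5,-5 \right)} 5\right) \left(-7\right) = 500 + - 13 \left(0 + \left(-2\right) \left(-5\right) 5\right) \left(-7\right) = 500 + - 13 \left(0 + 10 \cdot 5\right) \left(-7\right) = 500 + - 13 \left(0 + 50\right) \left(-7\right) = 500 + \left(-13\right) 50 \left(-7\right) = 500 - -4550 = 500 + 4550 = 5050$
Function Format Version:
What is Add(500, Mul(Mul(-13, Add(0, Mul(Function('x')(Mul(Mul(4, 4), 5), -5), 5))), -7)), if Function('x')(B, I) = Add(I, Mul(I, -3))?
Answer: 5050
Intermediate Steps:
Function('x')(B, I) = Mul(-2, I) (Function('x')(B, I) = Add(I, Mul(-3, I)) = Mul(-2, I))
Add(500, Mul(Mul(-13, Add(0, Mul(Function('x')(Mul(Mul(4, 4), 5), -5), 5))), -7)) = Add(500, Mul(Mul(-13, Add(0, Mul(Mul(-2, -5), 5))), -7)) = Add(500, Mul(Mul(-13, Add(0, Mul(10, 5))), -7)) = Add(500, Mul(Mul(-13, Add(0, 50)), -7)) = Add(500, Mul(Mul(-13, 50), -7)) = Add(500, Mul(-650, -7)) = Add(500, 4550) = 5050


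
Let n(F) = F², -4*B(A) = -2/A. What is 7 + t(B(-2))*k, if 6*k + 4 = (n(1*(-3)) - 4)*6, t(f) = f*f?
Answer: 349/48 ≈ 7.2708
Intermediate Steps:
B(A) = 1/(2*A) (B(A) = -(-1)/(2*A) = 1/(2*A))
t(f) = f²
k = 13/3 (k = -⅔ + (((1*(-3))² - 4)*6)/6 = -⅔ + (((-3)² - 4)*6)/6 = -⅔ + ((9 - 4)*6)/6 = -⅔ + (5*6)/6 = -⅔ + (⅙)*30 = -⅔ + 5 = 13/3 ≈ 4.3333)
7 + t(B(-2))*k = 7 + ((½)/(-2))²*(13/3) = 7 + ((½)*(-½))²*(13/3) = 7 + (-¼)²*(13/3) = 7 + (1/16)*(13/3) = 7 + 13/48 = 349/48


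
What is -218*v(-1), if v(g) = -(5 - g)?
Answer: 1308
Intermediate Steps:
v(g) = -5 + g
-218*v(-1) = -218*(-5 - 1) = -218*(-6) = 1308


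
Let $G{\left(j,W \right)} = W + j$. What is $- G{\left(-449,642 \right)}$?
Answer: $-193$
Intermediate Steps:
$- G{\left(-449,642 \right)} = - (642 - 449) = \left(-1\right) 193 = -193$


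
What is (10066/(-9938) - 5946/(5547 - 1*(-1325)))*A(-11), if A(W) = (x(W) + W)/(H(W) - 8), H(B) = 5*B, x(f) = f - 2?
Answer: -64132450/89635791 ≈ -0.71548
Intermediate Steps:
x(f) = -2 + f
A(W) = (-2 + 2*W)/(-8 + 5*W) (A(W) = ((-2 + W) + W)/(5*W - 8) = (-2 + 2*W)/(-8 + 5*W))
(10066/(-9938) - 5946/(5547 - 1*(-1325)))*A(-11) = (10066/(-9938) - 5946/(5547 - 1*(-1325)))*(2*(-1 - 11)/(-8 + 5*(-11))) = (10066*(-1/9938) - 5946/(5547 + 1325))*(2*(-12)/(-8 - 55)) = (-5033/4969 - 5946/6872)*(2*(-12)/(-63)) = (-5033/4969 - 5946*1/6872)*(2*(-1/63)*(-12)) = (-5033/4969 - 2973/3436)*(8/21) = -32066225/17073484*8/21 = -64132450/89635791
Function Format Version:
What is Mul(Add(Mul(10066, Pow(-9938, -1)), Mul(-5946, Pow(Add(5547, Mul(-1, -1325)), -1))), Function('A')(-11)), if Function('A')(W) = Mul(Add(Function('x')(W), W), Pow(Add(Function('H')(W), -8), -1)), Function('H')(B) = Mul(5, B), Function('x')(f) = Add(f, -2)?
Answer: Rational(-64132450, 89635791) ≈ -0.71548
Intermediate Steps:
Function('x')(f) = Add(-2, f)
Function('A')(W) = Mul(Pow(Add(-8, Mul(5, W)), -1), Add(-2, Mul(2, W))) (Function('A')(W) = Mul(Add(Add(-2, W), W), Pow(Add(Mul(5, W), -8), -1)) = Mul(Add(-2, Mul(2, W)), Pow(Add(-8, Mul(5, W)), -1)) = Mul(Pow(Add(-8, Mul(5, W)), -1), Add(-2, Mul(2, W))))
Mul(Add(Mul(10066, Pow(-9938, -1)), Mul(-5946, Pow(Add(5547, Mul(-1, -1325)), -1))), Function('A')(-11)) = Mul(Add(Mul(10066, Pow(-9938, -1)), Mul(-5946, Pow(Add(5547, Mul(-1, -1325)), -1))), Mul(2, Pow(Add(-8, Mul(5, -11)), -1), Add(-1, -11))) = Mul(Add(Mul(10066, Rational(-1, 9938)), Mul(-5946, Pow(Add(5547, 1325), -1))), Mul(2, Pow(Add(-8, -55), -1), -12)) = Mul(Add(Rational(-5033, 4969), Mul(-5946, Pow(6872, -1))), Mul(2, Pow(-63, -1), -12)) = Mul(Add(Rational(-5033, 4969), Mul(-5946, Rational(1, 6872))), Mul(2, Rational(-1, 63), -12)) = Mul(Add(Rational(-5033, 4969), Rational(-2973, 3436)), Rational(8, 21)) = Mul(Rational(-32066225, 17073484), Rational(8, 21)) = Rational(-64132450, 89635791)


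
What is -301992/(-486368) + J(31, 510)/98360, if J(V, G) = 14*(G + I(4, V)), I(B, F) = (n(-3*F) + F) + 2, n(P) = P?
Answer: 102400161/149497364 ≈ 0.68496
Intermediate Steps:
I(B, F) = 2 - 2*F (I(B, F) = (-3*F + F) + 2 = -2*F + 2 = 2 - 2*F)
J(V, G) = 28 - 28*V + 14*G (J(V, G) = 14*(G + (2 - 2*V)) = 14*(2 + G - 2*V) = 28 - 28*V + 14*G)
-301992/(-486368) + J(31, 510)/98360 = -301992/(-486368) + (28 - 28*31 + 14*510)/98360 = -301992*(-1/486368) + (28 - 868 + 7140)*(1/98360) = 37749/60796 + 6300*(1/98360) = 37749/60796 + 315/4918 = 102400161/149497364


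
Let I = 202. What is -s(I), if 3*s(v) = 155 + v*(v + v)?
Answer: -81763/3 ≈ -27254.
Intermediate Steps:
s(v) = 155/3 + 2*v²/3 (s(v) = (155 + v*(v + v))/3 = (155 + v*(2*v))/3 = (155 + 2*v²)/3 = 155/3 + 2*v²/3)
-s(I) = -(155/3 + (⅔)*202²) = -(155/3 + (⅔)*40804) = -(155/3 + 81608/3) = -1*81763/3 = -81763/3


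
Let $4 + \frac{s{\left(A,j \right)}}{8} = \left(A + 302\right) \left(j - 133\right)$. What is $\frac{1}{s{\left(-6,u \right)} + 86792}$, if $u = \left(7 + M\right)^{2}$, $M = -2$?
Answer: $- \frac{1}{168984} \approx -5.9177 \cdot 10^{-6}$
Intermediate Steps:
$u = 25$ ($u = \left(7 - 2\right)^{2} = 5^{2} = 25$)
$s{\left(A,j \right)} = -32 + 8 \left(-133 + j\right) \left(302 + A\right)$ ($s{\left(A,j \right)} = -32 + 8 \left(A + 302\right) \left(j - 133\right) = -32 + 8 \left(302 + A\right) \left(-133 + j\right) = -32 + 8 \left(-133 + j\right) \left(302 + A\right)$)
$\frac{1}{s{\left(-6,u \right)} + 86792} = \frac{1}{\left(-321360 - -6384 + 2416 \cdot 25 + 8 \left(-6\right) 25\right) + 86792} = \frac{1}{\left(-321360 + 6384 + 60400 - 1200\right) + 86792} = \frac{1}{-255776 + 86792} = \frac{1}{-168984} = - \frac{1}{168984}$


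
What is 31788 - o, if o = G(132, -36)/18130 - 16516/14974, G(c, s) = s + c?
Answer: 2157515092534/67869655 ≈ 31789.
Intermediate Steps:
G(c, s) = c + s
o = -74499394/67869655 (o = (132 - 36)/18130 - 16516/14974 = 96*(1/18130) - 16516*1/14974 = 48/9065 - 8258/7487 = -74499394/67869655 ≈ -1.0977)
31788 - o = 31788 - 1*(-74499394/67869655) = 31788 + 74499394/67869655 = 2157515092534/67869655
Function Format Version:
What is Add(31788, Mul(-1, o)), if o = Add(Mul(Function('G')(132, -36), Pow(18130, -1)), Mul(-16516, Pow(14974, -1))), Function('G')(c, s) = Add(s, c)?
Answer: Rational(2157515092534, 67869655) ≈ 31789.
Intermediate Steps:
Function('G')(c, s) = Add(c, s)
o = Rational(-74499394, 67869655) (o = Add(Mul(Add(132, -36), Pow(18130, -1)), Mul(-16516, Pow(14974, -1))) = Add(Mul(96, Rational(1, 18130)), Mul(-16516, Rational(1, 14974))) = Add(Rational(48, 9065), Rational(-8258, 7487)) = Rational(-74499394, 67869655) ≈ -1.0977)
Add(31788, Mul(-1, o)) = Add(31788, Mul(-1, Rational(-74499394, 67869655))) = Add(31788, Rational(74499394, 67869655)) = Rational(2157515092534, 67869655)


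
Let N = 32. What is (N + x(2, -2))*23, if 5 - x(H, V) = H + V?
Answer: 851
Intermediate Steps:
x(H, V) = 5 - H - V (x(H, V) = 5 - (H + V) = 5 + (-H - V) = 5 - H - V)
(N + x(2, -2))*23 = (32 + (5 - 1*2 - 1*(-2)))*23 = (32 + (5 - 2 + 2))*23 = (32 + 5)*23 = 37*23 = 851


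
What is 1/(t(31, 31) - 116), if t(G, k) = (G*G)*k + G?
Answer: 1/29706 ≈ 3.3663e-5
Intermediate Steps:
t(G, k) = G + k*G**2 (t(G, k) = G**2*k + G = k*G**2 + G = G + k*G**2)
1/(t(31, 31) - 116) = 1/(31*(1 + 31*31) - 116) = 1/(31*(1 + 961) - 116) = 1/(31*962 - 116) = 1/(29822 - 116) = 1/29706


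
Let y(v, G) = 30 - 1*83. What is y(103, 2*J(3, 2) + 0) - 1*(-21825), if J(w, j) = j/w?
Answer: 21772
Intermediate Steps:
y(v, G) = -53 (y(v, G) = 30 - 83 = -53)
y(103, 2*J(3, 2) + 0) - 1*(-21825) = -53 - 1*(-21825) = -53 + 21825 = 21772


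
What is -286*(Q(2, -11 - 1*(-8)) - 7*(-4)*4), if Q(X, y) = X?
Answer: -32604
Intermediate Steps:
-286*(Q(2, -11 - 1*(-8)) - 7*(-4)*4) = -286*(2 - 7*(-4)*4) = -286*(2 + 28*4) = -286*(2 + 112) = -286*114 = -32604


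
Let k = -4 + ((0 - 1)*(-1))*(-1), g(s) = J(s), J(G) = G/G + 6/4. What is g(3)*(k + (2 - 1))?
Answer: -10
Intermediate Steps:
J(G) = 5/2 (J(G) = 1 + 6*(1/4) = 1 + 3/2 = 5/2)
g(s) = 5/2
k = -5 (k = -4 - 1*(-1)*(-1) = -4 + 1*(-1) = -4 - 1 = -5)
g(3)*(k + (2 - 1)) = 5*(-5 + (2 - 1))/2 = 5*(-5 + 1)/2 = (5/2)*(-4) = -10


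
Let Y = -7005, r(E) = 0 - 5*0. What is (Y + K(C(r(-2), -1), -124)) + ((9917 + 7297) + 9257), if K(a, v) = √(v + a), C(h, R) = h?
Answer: 19466 + 2*I*√31 ≈ 19466.0 + 11.136*I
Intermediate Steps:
r(E) = 0 (r(E) = 0 + 0 = 0)
K(a, v) = √(a + v)
(Y + K(C(r(-2), -1), -124)) + ((9917 + 7297) + 9257) = (-7005 + √(0 - 124)) + ((9917 + 7297) + 9257) = (-7005 + √(-124)) + (17214 + 9257) = (-7005 + 2*I*√31) + 26471 = 19466 + 2*I*√31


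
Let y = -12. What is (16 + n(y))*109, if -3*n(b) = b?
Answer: 2180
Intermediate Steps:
n(b) = -b/3
(16 + n(y))*109 = (16 - 1/3*(-12))*109 = (16 + 4)*109 = 20*109 = 2180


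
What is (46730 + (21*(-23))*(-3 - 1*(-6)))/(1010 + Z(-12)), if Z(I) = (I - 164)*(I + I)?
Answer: 45281/5234 ≈ 8.6513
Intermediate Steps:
Z(I) = 2*I*(-164 + I) (Z(I) = (-164 + I)*(2*I) = 2*I*(-164 + I))
(46730 + (21*(-23))*(-3 - 1*(-6)))/(1010 + Z(-12)) = (46730 + (21*(-23))*(-3 - 1*(-6)))/(1010 + 2*(-12)*(-164 - 12)) = (46730 - 483*(-3 + 6))/(1010 + 2*(-12)*(-176)) = (46730 - 483*3)/(1010 + 4224) = (46730 - 1449)/5234 = 45281*(1/5234) = 45281/5234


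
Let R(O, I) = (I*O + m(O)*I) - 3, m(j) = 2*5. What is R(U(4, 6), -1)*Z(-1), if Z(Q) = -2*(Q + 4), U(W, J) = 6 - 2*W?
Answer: 66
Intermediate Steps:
m(j) = 10
Z(Q) = -8 - 2*Q (Z(Q) = -2*(4 + Q) = -8 - 2*Q)
R(O, I) = -3 + 10*I + I*O (R(O, I) = (I*O + 10*I) - 3 = (10*I + I*O) - 3 = -3 + 10*I + I*O)
R(U(4, 6), -1)*Z(-1) = (-3 + 10*(-1) - (6 - 2*4))*(-8 - 2*(-1)) = (-3 - 10 - (6 - 8))*(-8 + 2) = (-3 - 10 - 1*(-2))*(-6) = (-3 - 10 + 2)*(-6) = -11*(-6) = 66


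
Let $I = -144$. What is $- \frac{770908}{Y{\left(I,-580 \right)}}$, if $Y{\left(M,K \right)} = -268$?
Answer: $\frac{192727}{67} \approx 2876.5$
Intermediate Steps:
$- \frac{770908}{Y{\left(I,-580 \right)}} = - \frac{770908}{-268} = \left(-770908\right) \left(- \frac{1}{268}\right) = \frac{192727}{67}$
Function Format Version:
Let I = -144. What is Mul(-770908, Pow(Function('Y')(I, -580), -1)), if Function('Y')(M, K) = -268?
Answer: Rational(192727, 67) ≈ 2876.5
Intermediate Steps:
Mul(-770908, Pow(Function('Y')(I, -580), -1)) = Mul(-770908, Pow(-268, -1)) = Mul(-770908, Rational(-1, 268)) = Rational(192727, 67)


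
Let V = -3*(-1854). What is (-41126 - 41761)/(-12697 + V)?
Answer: 82887/7135 ≈ 11.617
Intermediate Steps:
V = 5562
(-41126 - 41761)/(-12697 + V) = (-41126 - 41761)/(-12697 + 5562) = -82887/(-7135) = -82887*(-1/7135) = 82887/7135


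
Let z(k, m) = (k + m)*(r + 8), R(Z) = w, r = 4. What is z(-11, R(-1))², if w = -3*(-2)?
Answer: 3600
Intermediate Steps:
w = 6
R(Z) = 6
z(k, m) = 12*k + 12*m (z(k, m) = (k + m)*(4 + 8) = (k + m)*12 = 12*k + 12*m)
z(-11, R(-1))² = (12*(-11) + 12*6)² = (-132 + 72)² = (-60)² = 3600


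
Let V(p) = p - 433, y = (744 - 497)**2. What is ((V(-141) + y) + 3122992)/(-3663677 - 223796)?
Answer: -3183427/3887473 ≈ -0.81889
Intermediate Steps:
y = 61009 (y = 247**2 = 61009)
V(p) = -433 + p
((V(-141) + y) + 3122992)/(-3663677 - 223796) = (((-433 - 141) + 61009) + 3122992)/(-3663677 - 223796) = ((-574 + 61009) + 3122992)/(-3887473) = (60435 + 3122992)*(-1/3887473) = 3183427*(-1/3887473) = -3183427/3887473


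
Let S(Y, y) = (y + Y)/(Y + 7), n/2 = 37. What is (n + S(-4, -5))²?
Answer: 5041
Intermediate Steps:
n = 74 (n = 2*37 = 74)
S(Y, y) = (Y + y)/(7 + Y)
(n + S(-4, -5))² = (74 + (-4 - 5)/(7 - 4))² = (74 - 9/3)² = (74 + (⅓)*(-9))² = (74 - 3)² = 71² = 5041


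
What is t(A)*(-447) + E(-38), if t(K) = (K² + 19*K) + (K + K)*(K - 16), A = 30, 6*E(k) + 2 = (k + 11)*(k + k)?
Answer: -3096685/3 ≈ -1.0322e+6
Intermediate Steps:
E(k) = -⅓ + k*(11 + k)/3 (E(k) = -⅓ + ((k + 11)*(k + k))/6 = -⅓ + ((11 + k)*(2*k))/6 = -⅓ + (2*k*(11 + k))/6 = -⅓ + k*(11 + k)/3)
t(K) = K² + 19*K + 2*K*(-16 + K) (t(K) = (K² + 19*K) + (2*K)*(-16 + K) = (K² + 19*K) + 2*K*(-16 + K) = K² + 19*K + 2*K*(-16 + K))
t(A)*(-447) + E(-38) = (30*(-13 + 3*30))*(-447) + (-⅓ + (⅓)*(-38)² + (11/3)*(-38)) = (30*(-13 + 90))*(-447) + (-⅓ + (⅓)*1444 - 418/3) = (30*77)*(-447) + (-⅓ + 1444/3 - 418/3) = 2310*(-447) + 1025/3 = -1032570 + 1025/3 = -3096685/3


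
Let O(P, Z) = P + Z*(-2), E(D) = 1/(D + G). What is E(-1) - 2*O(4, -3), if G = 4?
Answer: -59/3 ≈ -19.667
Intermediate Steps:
E(D) = 1/(4 + D) (E(D) = 1/(D + 4) = 1/(4 + D))
O(P, Z) = P - 2*Z
E(-1) - 2*O(4, -3) = 1/(4 - 1) - 2*(4 - 2*(-3)) = 1/3 - 2*(4 + 6) = ⅓ - 2*10 = ⅓ - 20 = -59/3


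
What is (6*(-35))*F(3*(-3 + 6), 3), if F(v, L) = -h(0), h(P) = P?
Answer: 0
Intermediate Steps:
F(v, L) = 0 (F(v, L) = -1*0 = 0)
(6*(-35))*F(3*(-3 + 6), 3) = (6*(-35))*0 = -210*0 = 0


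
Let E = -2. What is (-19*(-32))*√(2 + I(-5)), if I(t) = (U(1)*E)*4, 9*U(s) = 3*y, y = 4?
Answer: 608*I*√78/3 ≈ 1789.9*I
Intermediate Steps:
U(s) = 4/3 (U(s) = (3*4)/9 = (⅑)*12 = 4/3)
I(t) = -32/3 (I(t) = ((4/3)*(-2))*4 = -8/3*4 = -32/3)
(-19*(-32))*√(2 + I(-5)) = (-19*(-32))*√(2 - 32/3) = 608*√(-26/3) = 608*(I*√78/3) = 608*I*√78/3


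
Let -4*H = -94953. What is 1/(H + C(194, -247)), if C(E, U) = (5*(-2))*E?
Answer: 4/87193 ≈ 4.5875e-5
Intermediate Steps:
H = 94953/4 (H = -¼*(-94953) = 94953/4 ≈ 23738.)
C(E, U) = -10*E
1/(H + C(194, -247)) = 1/(94953/4 - 10*194) = 1/(94953/4 - 1940) = 1/(87193/4) = 4/87193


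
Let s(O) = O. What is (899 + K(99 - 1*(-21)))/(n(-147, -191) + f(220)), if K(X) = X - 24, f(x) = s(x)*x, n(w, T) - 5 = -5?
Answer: 199/9680 ≈ 0.020558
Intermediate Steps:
n(w, T) = 0 (n(w, T) = 5 - 5 = 0)
f(x) = x² (f(x) = x*x = x²)
K(X) = -24 + X
(899 + K(99 - 1*(-21)))/(n(-147, -191) + f(220)) = (899 + (-24 + (99 - 1*(-21))))/(0 + 220²) = (899 + (-24 + (99 + 21)))/(0 + 48400) = (899 + (-24 + 120))/48400 = (899 + 96)*(1/48400) = 995*(1/48400) = 199/9680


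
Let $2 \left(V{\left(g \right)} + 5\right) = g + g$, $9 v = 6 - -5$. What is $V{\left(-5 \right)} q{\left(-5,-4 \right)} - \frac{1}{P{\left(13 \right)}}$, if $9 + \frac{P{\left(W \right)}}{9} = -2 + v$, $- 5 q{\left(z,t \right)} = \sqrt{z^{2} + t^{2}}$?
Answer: $\frac{1}{88} + 2 \sqrt{41} \approx 12.818$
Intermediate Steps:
$v = \frac{11}{9}$ ($v = \frac{6 - -5}{9} = \frac{6 + 5}{9} = \frac{1}{9} \cdot 11 = \frac{11}{9} \approx 1.2222$)
$q{\left(z,t \right)} = - \frac{\sqrt{t^{2} + z^{2}}}{5}$ ($q{\left(z,t \right)} = - \frac{\sqrt{z^{2} + t^{2}}}{5} = - \frac{\sqrt{t^{2} + z^{2}}}{5}$)
$P{\left(W \right)} = -88$ ($P{\left(W \right)} = -81 + 9 \left(-2 + \frac{11}{9}\right) = -81 + 9 \left(- \frac{7}{9}\right) = -81 - 7 = -88$)
$V{\left(g \right)} = -5 + g$ ($V{\left(g \right)} = -5 + \frac{g + g}{2} = -5 + \frac{2 g}{2} = -5 + g$)
$V{\left(-5 \right)} q{\left(-5,-4 \right)} - \frac{1}{P{\left(13 \right)}} = \left(-5 - 5\right) \left(- \frac{\sqrt{\left(-4\right)^{2} + \left(-5\right)^{2}}}{5}\right) - \frac{1}{-88} = - 10 \left(- \frac{\sqrt{16 + 25}}{5}\right) - - \frac{1}{88} = - 10 \left(- \frac{\sqrt{41}}{5}\right) + \frac{1}{88} = 2 \sqrt{41} + \frac{1}{88} = \frac{1}{88} + 2 \sqrt{41}$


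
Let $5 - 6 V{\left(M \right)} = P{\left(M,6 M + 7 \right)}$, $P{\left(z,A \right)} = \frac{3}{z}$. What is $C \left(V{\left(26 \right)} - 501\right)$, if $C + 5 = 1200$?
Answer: $- \frac{93244655}{156} \approx -5.9772 \cdot 10^{5}$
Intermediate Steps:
$V{\left(M \right)} = \frac{5}{6} - \frac{1}{2 M}$ ($V{\left(M \right)} = \frac{5}{6} - \frac{3 \frac{1}{M}}{6} = \frac{5}{6} - \frac{1}{2 M}$)
$C = 1195$ ($C = -5 + 1200 = 1195$)
$C \left(V{\left(26 \right)} - 501\right) = 1195 \left(\frac{-3 + 5 \cdot 26}{6 \cdot 26} - 501\right) = 1195 \left(\frac{1}{6} \cdot \frac{1}{26} \left(-3 + 130\right) - 501\right) = 1195 \left(\frac{1}{6} \cdot \frac{1}{26} \cdot 127 - 501\right) = 1195 \left(\frac{127}{156} - 501\right) = 1195 \left(- \frac{78029}{156}\right) = - \frac{93244655}{156}$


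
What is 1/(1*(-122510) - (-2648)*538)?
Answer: 1/1302114 ≈ 7.6798e-7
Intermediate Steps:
1/(1*(-122510) - (-2648)*538) = 1/(-122510 - 1*(-1424624)) = 1/(-122510 + 1424624) = 1/1302114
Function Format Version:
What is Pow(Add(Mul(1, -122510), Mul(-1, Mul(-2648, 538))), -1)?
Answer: Rational(1, 1302114) ≈ 7.6798e-7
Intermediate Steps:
Pow(Add(Mul(1, -122510), Mul(-1, Mul(-2648, 538))), -1) = Pow(Add(-122510, Mul(-1, -1424624)), -1) = Pow(Add(-122510, 1424624), -1) = Pow(1302114, -1) = Rational(1, 1302114)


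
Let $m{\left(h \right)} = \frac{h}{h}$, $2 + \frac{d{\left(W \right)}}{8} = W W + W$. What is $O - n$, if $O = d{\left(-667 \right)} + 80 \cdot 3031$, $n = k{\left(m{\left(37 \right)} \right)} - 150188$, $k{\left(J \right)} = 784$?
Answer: $3945644$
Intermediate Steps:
$d{\left(W \right)} = -16 + 8 W + 8 W^{2}$ ($d{\left(W \right)} = -16 + 8 \left(W W + W\right) = -16 + 8 \left(W^{2} + W\right) = -16 + 8 \left(W + W^{2}\right) = -16 + \left(8 W + 8 W^{2}\right) = -16 + 8 W + 8 W^{2}$)
$m{\left(h \right)} = 1$
$n = -149404$ ($n = 784 - 150188 = -149404$)
$O = 3796240$ ($O = \left(-16 + 8 \left(-667\right) + 8 \left(-667\right)^{2}\right) + 80 \cdot 3031 = \left(-16 - 5336 + 8 \cdot 444889\right) + 242480 = \left(-16 - 5336 + 3559112\right) + 242480 = 3553760 + 242480 = 3796240$)
$O - n = 3796240 - -149404 = 3796240 + 149404 = 3945644$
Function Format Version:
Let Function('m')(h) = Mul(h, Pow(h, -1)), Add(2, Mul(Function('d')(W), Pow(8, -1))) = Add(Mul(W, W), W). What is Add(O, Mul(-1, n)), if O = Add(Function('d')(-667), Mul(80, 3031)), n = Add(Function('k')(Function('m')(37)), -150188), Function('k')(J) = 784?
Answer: 3945644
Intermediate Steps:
Function('d')(W) = Add(-16, Mul(8, W), Mul(8, Pow(W, 2))) (Function('d')(W) = Add(-16, Mul(8, Add(Mul(W, W), W))) = Add(-16, Mul(8, Add(Pow(W, 2), W))) = Add(-16, Mul(8, Add(W, Pow(W, 2)))) = Add(-16, Add(Mul(8, W), Mul(8, Pow(W, 2)))) = Add(-16, Mul(8, W), Mul(8, Pow(W, 2))))
Function('m')(h) = 1
n = -149404 (n = Add(784, -150188) = -149404)
O = 3796240 (O = Add(Add(-16, Mul(8, -667), Mul(8, Pow(-667, 2))), Mul(80, 3031)) = Add(Add(-16, -5336, Mul(8, 444889)), 242480) = Add(Add(-16, -5336, 3559112), 242480) = Add(3553760, 242480) = 3796240)
Add(O, Mul(-1, n)) = Add(3796240, Mul(-1, -149404)) = Add(3796240, 149404) = 3945644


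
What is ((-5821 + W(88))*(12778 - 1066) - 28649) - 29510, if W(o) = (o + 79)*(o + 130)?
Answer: 358153361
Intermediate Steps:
W(o) = (79 + o)*(130 + o)
((-5821 + W(88))*(12778 - 1066) - 28649) - 29510 = ((-5821 + (10270 + 88² + 209*88))*(12778 - 1066) - 28649) - 29510 = ((-5821 + (10270 + 7744 + 18392))*11712 - 28649) - 29510 = ((-5821 + 36406)*11712 - 28649) - 29510 = (30585*11712 - 28649) - 29510 = (358211520 - 28649) - 29510 = 358182871 - 29510 = 358153361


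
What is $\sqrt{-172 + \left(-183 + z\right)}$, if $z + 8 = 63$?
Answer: $10 i \sqrt{3} \approx 17.32 i$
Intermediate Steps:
$z = 55$ ($z = -8 + 63 = 55$)
$\sqrt{-172 + \left(-183 + z\right)} = \sqrt{-172 + \left(-183 + 55\right)} = \sqrt{-172 - 128} = \sqrt{-300} = 10 i \sqrt{3}$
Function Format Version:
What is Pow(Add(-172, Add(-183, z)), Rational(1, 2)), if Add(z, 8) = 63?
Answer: Mul(10, I, Pow(3, Rational(1, 2))) ≈ Mul(17.320, I)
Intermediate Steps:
z = 55 (z = Add(-8, 63) = 55)
Pow(Add(-172, Add(-183, z)), Rational(1, 2)) = Pow(Add(-172, Add(-183, 55)), Rational(1, 2)) = Pow(Add(-172, -128), Rational(1, 2)) = Pow(-300, Rational(1, 2)) = Mul(10, I, Pow(3, Rational(1, 2)))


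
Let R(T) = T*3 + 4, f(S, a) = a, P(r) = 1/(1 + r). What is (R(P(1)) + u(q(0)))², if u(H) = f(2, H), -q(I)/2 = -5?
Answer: 961/4 ≈ 240.25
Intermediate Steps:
q(I) = 10 (q(I) = -2*(-5) = 10)
u(H) = H
R(T) = 4 + 3*T (R(T) = 3*T + 4 = 4 + 3*T)
(R(P(1)) + u(q(0)))² = ((4 + 3/(1 + 1)) + 10)² = ((4 + 3/2) + 10)² = (11/2 + 10)² = (31/2)² = 961/4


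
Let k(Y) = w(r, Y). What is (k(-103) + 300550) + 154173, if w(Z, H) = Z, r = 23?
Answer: 454746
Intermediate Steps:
k(Y) = 23
(k(-103) + 300550) + 154173 = (23 + 300550) + 154173 = 300573 + 154173 = 454746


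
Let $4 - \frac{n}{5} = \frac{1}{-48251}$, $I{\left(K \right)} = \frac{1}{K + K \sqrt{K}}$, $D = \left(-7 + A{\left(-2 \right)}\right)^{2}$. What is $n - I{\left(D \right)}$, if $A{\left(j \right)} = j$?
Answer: $\frac{781621999}{39083310} \approx 19.999$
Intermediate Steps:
$D = 81$ ($D = \left(-7 - 2\right)^{2} = \left(-9\right)^{2} = 81$)
$I{\left(K \right)} = \frac{1}{K + K^{\frac{3}{2}}}$
$n = \frac{965025}{48251}$ ($n = 20 - \frac{5}{-48251} = 20 - - \frac{5}{48251} = 20 + \frac{5}{48251} = \frac{965025}{48251} \approx 20.0$)
$n - I{\left(D \right)} = \frac{965025}{48251} - \frac{1}{81 + 81^{\frac{3}{2}}} = \frac{965025}{48251} - \frac{1}{81 + 729} = \frac{965025}{48251} - \frac{1}{810} = \frac{781621999}{39083310}$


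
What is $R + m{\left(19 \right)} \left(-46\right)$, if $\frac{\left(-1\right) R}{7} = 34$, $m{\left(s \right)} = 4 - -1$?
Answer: $-468$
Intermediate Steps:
$m{\left(s \right)} = 5$ ($m{\left(s \right)} = 4 + 1 = 5$)
$R = -238$ ($R = \left(-7\right) 34 = -238$)
$R + m{\left(19 \right)} \left(-46\right) = -238 + 5 \left(-46\right) = -238 - 230 = -468$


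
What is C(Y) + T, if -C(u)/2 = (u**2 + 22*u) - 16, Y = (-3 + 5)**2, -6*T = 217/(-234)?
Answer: -246887/1404 ≈ -175.85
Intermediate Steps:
T = 217/1404 (T = -217/(6*(-234)) = -217*(-1)/(6*234) = -1/6*(-217/234) = 217/1404 ≈ 0.15456)
Y = 4 (Y = 2**2 = 4)
C(u) = 32 - 44*u - 2*u**2 (C(u) = -2*((u**2 + 22*u) - 16) = -2*(-16 + u**2 + 22*u) = 32 - 44*u - 2*u**2)
C(Y) + T = (32 - 44*4 - 2*4**2) + 217/1404 = (32 - 176 - 2*16) + 217/1404 = (32 - 176 - 32) + 217/1404 = -176 + 217/1404 = -246887/1404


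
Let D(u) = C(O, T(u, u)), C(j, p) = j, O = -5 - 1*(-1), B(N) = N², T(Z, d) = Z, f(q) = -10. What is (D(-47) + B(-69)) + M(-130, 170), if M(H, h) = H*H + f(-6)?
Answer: 21647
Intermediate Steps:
O = -4 (O = -5 + 1 = -4)
M(H, h) = -10 + H² (M(H, h) = H*H - 10 = H² - 10 = -10 + H²)
D(u) = -4
(D(-47) + B(-69)) + M(-130, 170) = (-4 + (-69)²) + (-10 + (-130)²) = (-4 + 4761) + (-10 + 16900) = 4757 + 16890 = 21647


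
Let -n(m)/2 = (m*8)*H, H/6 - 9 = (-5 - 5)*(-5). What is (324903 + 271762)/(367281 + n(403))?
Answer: -596665/1915311 ≈ -0.31152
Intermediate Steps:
H = 354 (H = 54 + 6*((-5 - 5)*(-5)) = 54 + 6*(-10*(-5)) = 54 + 6*50 = 54 + 300 = 354)
n(m) = -5664*m (n(m) = -2*m*8*354 = -2*8*m*354 = -5664*m)
(324903 + 271762)/(367281 + n(403)) = (324903 + 271762)/(367281 - 5664*403) = 596665/(367281 - 2282592) = 596665/(-1915311) = 596665*(-1/1915311) = -596665/1915311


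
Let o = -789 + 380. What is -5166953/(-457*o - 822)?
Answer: -5166953/186091 ≈ -27.766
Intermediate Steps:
o = -409
-5166953/(-457*o - 822) = -5166953/(-457*(-409) - 822) = -5166953/(186913 - 822) = -5166953/186091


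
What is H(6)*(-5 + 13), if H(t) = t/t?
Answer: 8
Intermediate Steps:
H(t) = 1
H(6)*(-5 + 13) = 1*(-5 + 13) = 1*8 = 8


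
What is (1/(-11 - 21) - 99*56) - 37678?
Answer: -1383105/32 ≈ -43222.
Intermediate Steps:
(1/(-11 - 21) - 99*56) - 37678 = (1/(-32) - 5544) - 37678 = (-1/32 - 5544) - 37678 = -177409/32 - 37678 = -1383105/32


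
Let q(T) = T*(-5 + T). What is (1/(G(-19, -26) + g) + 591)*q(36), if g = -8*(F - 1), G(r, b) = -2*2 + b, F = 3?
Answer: 15169230/23 ≈ 6.5953e+5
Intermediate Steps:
G(r, b) = -4 + b
g = -16 (g = -8*(3 - 1) = -8*2 = -16)
(1/(G(-19, -26) + g) + 591)*q(36) = (1/((-4 - 26) - 16) + 591)*(36*(-5 + 36)) = (1/(-30 - 16) + 591)*(36*31) = (1/(-46) + 591)*1116 = (-1/46 + 591)*1116 = (27185/46)*1116 = 15169230/23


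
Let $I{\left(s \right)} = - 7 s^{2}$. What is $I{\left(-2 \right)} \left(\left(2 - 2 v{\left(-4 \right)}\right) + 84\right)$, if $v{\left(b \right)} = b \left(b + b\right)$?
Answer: $-616$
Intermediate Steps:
$v{\left(b \right)} = 2 b^{2}$ ($v{\left(b \right)} = b 2 b = 2 b^{2}$)
$I{\left(-2 \right)} \left(\left(2 - 2 v{\left(-4 \right)}\right) + 84\right) = - 7 \left(-2\right)^{2} \left(\left(2 - 2 \cdot 2 \left(-4\right)^{2}\right) + 84\right) = \left(-7\right) 4 \left(\left(2 - 2 \cdot 2 \cdot 16\right) + 84\right) = - 28 \left(\left(2 - 64\right) + 84\right) = - 28 \left(-62 + 84\right) = \left(-28\right) 22 = -616$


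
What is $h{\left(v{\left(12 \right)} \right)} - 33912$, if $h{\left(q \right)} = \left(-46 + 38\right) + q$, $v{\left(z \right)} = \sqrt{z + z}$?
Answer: $-33920 + 2 \sqrt{6} \approx -33915.0$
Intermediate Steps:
$v{\left(z \right)} = \sqrt{2} \sqrt{z}$ ($v{\left(z \right)} = \sqrt{2 z} = \sqrt{2} \sqrt{z}$)
$h{\left(q \right)} = -8 + q$
$h{\left(v{\left(12 \right)} \right)} - 33912 = \left(-8 + \sqrt{2} \sqrt{12}\right) - 33912 = \left(-8 + \sqrt{2} \cdot 2 \sqrt{3}\right) - 33912 = \left(-8 + 2 \sqrt{6}\right) - 33912 = -33920 + 2 \sqrt{6}$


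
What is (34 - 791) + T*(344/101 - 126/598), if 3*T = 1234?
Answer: 50490433/90597 ≈ 557.31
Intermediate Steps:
T = 1234/3 (T = (⅓)*1234 = 1234/3 ≈ 411.33)
(34 - 791) + T*(344/101 - 126/598) = (34 - 791) + 1234*(344/101 - 126/598)/3 = -757 + 1234*(344*(1/101) - 126*1/598)/3 = -757 + 1234*(344/101 - 63/299)/3 = -757 + (1234/3)*(96493/30199) = -757 + 119072362/90597 = 50490433/90597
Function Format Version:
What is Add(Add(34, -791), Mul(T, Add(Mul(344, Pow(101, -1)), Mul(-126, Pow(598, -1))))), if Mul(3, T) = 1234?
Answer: Rational(50490433, 90597) ≈ 557.31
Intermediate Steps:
T = Rational(1234, 3) (T = Mul(Rational(1, 3), 1234) = Rational(1234, 3) ≈ 411.33)
Add(Add(34, -791), Mul(T, Add(Mul(344, Pow(101, -1)), Mul(-126, Pow(598, -1))))) = Add(Add(34, -791), Mul(Rational(1234, 3), Add(Mul(344, Pow(101, -1)), Mul(-126, Pow(598, -1))))) = Add(-757, Mul(Rational(1234, 3), Add(Mul(344, Rational(1, 101)), Mul(-126, Rational(1, 598))))) = Add(-757, Mul(Rational(1234, 3), Add(Rational(344, 101), Rational(-63, 299)))) = Add(-757, Mul(Rational(1234, 3), Rational(96493, 30199))) = Add(-757, Rational(119072362, 90597)) = Rational(50490433, 90597)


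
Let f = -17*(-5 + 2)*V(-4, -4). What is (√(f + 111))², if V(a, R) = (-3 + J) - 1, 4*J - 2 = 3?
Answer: -117/4 ≈ -29.250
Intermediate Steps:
J = 5/4 (J = ½ + (¼)*3 = ½ + ¾ = 5/4 ≈ 1.2500)
V(a, R) = -11/4 (V(a, R) = (-3 + 5/4) - 1 = -7/4 - 1 = -11/4)
f = -561/4 (f = -17*(-5 + 2)*(-11)/4 = -(-51)*(-11)/4 = -17*33/4 = -561/4 ≈ -140.25)
(√(f + 111))² = (√(-561/4 + 111))² = (√(-117/4))² = (3*I*√13/2)² = -117/4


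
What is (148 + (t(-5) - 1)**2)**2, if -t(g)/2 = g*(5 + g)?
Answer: 22201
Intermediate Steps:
t(g) = -2*g*(5 + g)
(148 + (t(-5) - 1)**2)**2 = (148 + (-2*(-5)*(5 - 5) - 1)**2)**2 = (148 + (-2*(-5)*0 - 1)**2)**2 = (148 + (0 - 1)**2)**2 = (148 + (-1)**2)**2 = (148 + 1)**2 = 149**2 = 22201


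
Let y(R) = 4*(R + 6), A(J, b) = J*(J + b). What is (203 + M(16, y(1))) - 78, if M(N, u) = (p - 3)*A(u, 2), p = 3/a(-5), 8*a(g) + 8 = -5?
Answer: -51295/13 ≈ -3945.8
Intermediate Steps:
a(g) = -13/8 (a(g) = -1 + (⅛)*(-5) = -1 - 5/8 = -13/8)
p = -24/13 (p = 3/(-13/8) = 3*(-8/13) = -24/13 ≈ -1.8462)
y(R) = 24 + 4*R (y(R) = 4*(6 + R) = 24 + 4*R)
M(N, u) = -63*u*(2 + u)/13 (M(N, u) = (-24/13 - 3)*(u*(u + 2)) = -63*u*(2 + u)/13)
(203 + M(16, y(1))) - 78 = (203 - 63*(24 + 4*1)*(2 + (24 + 4*1))/13) - 78 = (203 - 63*(24 + 4)*(2 + (24 + 4))/13) - 78 = (203 - 63/13*28*(2 + 28)) - 78 = (203 - 63/13*28*30) - 78 = (203 - 52920/13) - 78 = -50281/13 - 78 = -51295/13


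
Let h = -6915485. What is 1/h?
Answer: -1/6915485 ≈ -1.4460e-7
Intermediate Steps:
1/h = 1/(-6915485) = -1/6915485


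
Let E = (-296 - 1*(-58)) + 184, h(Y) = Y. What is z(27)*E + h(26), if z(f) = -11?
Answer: 620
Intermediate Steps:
E = -54 (E = (-296 + 58) + 184 = -238 + 184 = -54)
z(27)*E + h(26) = -11*(-54) + 26 = 594 + 26 = 620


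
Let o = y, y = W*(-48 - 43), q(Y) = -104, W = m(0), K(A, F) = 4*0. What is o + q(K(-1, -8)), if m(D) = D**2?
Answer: -104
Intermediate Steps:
K(A, F) = 0
W = 0 (W = 0**2 = 0)
y = 0 (y = 0*(-48 - 43) = 0*(-91) = 0)
o = 0
o + q(K(-1, -8)) = 0 - 104 = -104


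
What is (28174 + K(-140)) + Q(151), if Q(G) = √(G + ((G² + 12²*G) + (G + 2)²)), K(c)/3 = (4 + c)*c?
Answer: 85294 + √68105 ≈ 85555.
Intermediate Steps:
K(c) = 3*c*(4 + c) (K(c) = 3*((4 + c)*c) = 3*(c*(4 + c)) = 3*c*(4 + c))
Q(G) = √(G² + (2 + G)² + 145*G) (Q(G) = √(G + ((G² + 144*G) + (2 + G)²)) = √(G + (G² + (2 + G)² + 144*G)) = √(G² + (2 + G)² + 145*G))
(28174 + K(-140)) + Q(151) = (28174 + 3*(-140)*(4 - 140)) + √(4 + 2*151² + 149*151) = (28174 + 3*(-140)*(-136)) + √(4 + 2*22801 + 22499) = (28174 + 57120) + √(4 + 45602 + 22499) = 85294 + √68105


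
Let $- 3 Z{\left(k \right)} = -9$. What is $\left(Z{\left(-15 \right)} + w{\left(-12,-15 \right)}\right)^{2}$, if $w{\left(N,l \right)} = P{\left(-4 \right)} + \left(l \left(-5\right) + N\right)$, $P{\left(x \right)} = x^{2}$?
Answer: $6724$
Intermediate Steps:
$Z{\left(k \right)} = 3$ ($Z{\left(k \right)} = \left(- \frac{1}{3}\right) \left(-9\right) = 3$)
$w{\left(N,l \right)} = 16 + N - 5 l$ ($w{\left(N,l \right)} = \left(-4\right)^{2} + \left(l \left(-5\right) + N\right) = 16 + \left(- 5 l + N\right) = 16 + \left(N - 5 l\right) = 16 + N - 5 l$)
$\left(Z{\left(-15 \right)} + w{\left(-12,-15 \right)}\right)^{2} = \left(3 - -79\right)^{2} = \left(3 + \left(16 - 12 + 75\right)\right)^{2} = \left(3 + 79\right)^{2} = 82^{2} = 6724$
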